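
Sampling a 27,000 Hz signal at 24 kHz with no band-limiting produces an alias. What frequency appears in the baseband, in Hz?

3,000 Hz

Nyquist = 24,000/2 = 12,000 Hz; 27,000 Hz exceeds it.
Alias = |27,000 − 1×24,000| = |27,000 − 24,000| = 3,000 Hz.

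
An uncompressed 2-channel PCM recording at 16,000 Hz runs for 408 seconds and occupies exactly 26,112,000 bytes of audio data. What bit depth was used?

16 bits

Bytes per sample = 26,112,000 / (16,000 × 408 × 2) = 26,112,000 / 13,056,000 = 2.
Bit depth = 2 × 8 = 16 bits.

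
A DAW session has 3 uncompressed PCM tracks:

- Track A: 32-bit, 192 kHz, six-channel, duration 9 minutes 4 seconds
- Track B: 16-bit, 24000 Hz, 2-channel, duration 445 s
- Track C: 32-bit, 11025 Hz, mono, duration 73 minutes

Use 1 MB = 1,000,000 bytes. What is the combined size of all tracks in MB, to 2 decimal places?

Track A: 9 minutes 4 seconds = 544 s; 192,000 × 544 × 4 × 6 = 2,506,752,000 bytes.
Track B: 24,000 × 445 × 2 × 2 = 42,720,000 bytes.
Track C: 73 minutes = 4,380 s; 11,025 × 4,380 × 4 × 1 = 193,158,000 bytes.
Total = 2,742,630,000 bytes = 2742.63 MB.

2742.63 MB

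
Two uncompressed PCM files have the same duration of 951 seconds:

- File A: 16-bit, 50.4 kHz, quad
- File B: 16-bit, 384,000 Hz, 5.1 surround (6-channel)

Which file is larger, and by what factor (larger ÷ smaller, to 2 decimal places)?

File B, by a factor of 11.43

File A: 50,400 × 2 × 4 = 403,200 bytes/s.
File B: 384,000 × 2 × 6 = 4,608,000 bytes/s.
File B is larger; ratio = 4,382,208,000 / 383,443,200 = 11.43.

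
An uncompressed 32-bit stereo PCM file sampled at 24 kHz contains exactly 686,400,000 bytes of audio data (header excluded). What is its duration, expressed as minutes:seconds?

Byte rate = 24,000 × 4 × 2 = 192,000 bytes/s.
Duration = 686,400,000 / 192,000 = 3,575 s.
3,575 s = 59:35.

59:35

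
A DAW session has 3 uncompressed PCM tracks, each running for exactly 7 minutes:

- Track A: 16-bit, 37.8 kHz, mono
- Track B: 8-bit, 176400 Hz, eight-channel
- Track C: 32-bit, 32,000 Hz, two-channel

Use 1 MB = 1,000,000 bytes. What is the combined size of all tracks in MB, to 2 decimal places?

731.98 MB

exactly 7 minutes = 420 s.
Track A: 37,800 × 420 × 2 × 1 = 31,752,000 bytes.
Track B: 176,400 × 420 × 1 × 8 = 592,704,000 bytes.
Track C: 32,000 × 420 × 4 × 2 = 107,520,000 bytes.
Total = 731,976,000 bytes = 731.98 MB.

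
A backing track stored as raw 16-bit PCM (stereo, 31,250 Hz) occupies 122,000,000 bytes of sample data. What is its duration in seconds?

Byte rate = 31,250 × 2 × 2 = 125,000 bytes/s.
Duration = 122,000,000 / 125,000 = 976 s.

976 seconds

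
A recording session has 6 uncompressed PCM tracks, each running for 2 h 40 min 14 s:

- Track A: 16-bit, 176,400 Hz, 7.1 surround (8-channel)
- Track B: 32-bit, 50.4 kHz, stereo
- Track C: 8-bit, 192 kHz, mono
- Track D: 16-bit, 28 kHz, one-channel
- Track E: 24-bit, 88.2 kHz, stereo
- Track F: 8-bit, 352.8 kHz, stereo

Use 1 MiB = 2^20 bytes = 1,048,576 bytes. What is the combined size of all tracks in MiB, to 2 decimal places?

2 h 40 min 14 s = 9,614 s.
Track A: 176,400 × 9,614 × 2 × 8 = 27,134,553,600 bytes.
Track B: 50,400 × 9,614 × 4 × 2 = 3,876,364,800 bytes.
Track C: 192,000 × 9,614 × 1 × 1 = 1,845,888,000 bytes.
Track D: 28,000 × 9,614 × 2 × 1 = 538,384,000 bytes.
Track E: 88,200 × 9,614 × 3 × 2 = 5,087,728,800 bytes.
Track F: 352,800 × 9,614 × 1 × 2 = 6,783,638,400 bytes.
Total = 45,266,557,600 bytes = 43169.55 MiB.

43169.55 MiB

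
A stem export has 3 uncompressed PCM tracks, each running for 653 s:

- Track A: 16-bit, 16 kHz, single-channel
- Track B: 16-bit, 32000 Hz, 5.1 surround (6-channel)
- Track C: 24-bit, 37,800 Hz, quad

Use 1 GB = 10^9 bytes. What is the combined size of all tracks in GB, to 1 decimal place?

0.6 GB

Track A: 16,000 × 653 × 2 × 1 = 20,896,000 bytes.
Track B: 32,000 × 653 × 2 × 6 = 250,752,000 bytes.
Track C: 37,800 × 653 × 3 × 4 = 296,200,800 bytes.
Total = 567,848,800 bytes = 0.6 GB.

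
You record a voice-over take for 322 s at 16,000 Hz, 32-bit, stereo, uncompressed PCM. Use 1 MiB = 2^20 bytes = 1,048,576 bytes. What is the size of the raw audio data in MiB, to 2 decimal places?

Bytes = 16,000 samples/s × 322 s × 4 bytes/sample × 2 ch = 41,216,000 bytes.
41,216,000 / 1,048,576 = 39.31 MiB.

39.31 MiB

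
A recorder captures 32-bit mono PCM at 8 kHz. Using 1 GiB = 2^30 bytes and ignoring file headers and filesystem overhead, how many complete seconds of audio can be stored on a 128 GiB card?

4,294,967 seconds

Uncompressed byte rate = 8,000 × 4 × 1 = 32,000 bytes/s.
Capacity = 128 × 1,073,741,824 = 137,438,953,472 bytes.
137,438,953,472 / 32,000 ≈ 4294967.3 s → 4,294,967 seconds.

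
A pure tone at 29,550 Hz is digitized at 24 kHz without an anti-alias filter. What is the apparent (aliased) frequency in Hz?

Nyquist = 24,000/2 = 12,000 Hz; 29,550 Hz exceeds it.
Alias = |29,550 − 1×24,000| = |29,550 − 24,000| = 5,550 Hz.

5,550 Hz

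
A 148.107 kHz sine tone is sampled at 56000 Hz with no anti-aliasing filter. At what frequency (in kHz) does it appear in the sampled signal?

19.893 kHz

Nyquist = 56,000/2 = 28,000 Hz; 148,107 Hz exceeds it.
Alias = |148,107 − 3×56,000| = |148,107 − 168,000| = 19,893 Hz = 19.893 kHz.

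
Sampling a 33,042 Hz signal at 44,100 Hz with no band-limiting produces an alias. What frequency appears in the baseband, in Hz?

11,058 Hz

Nyquist = 44,100/2 = 22,050 Hz; 33,042 Hz exceeds it.
Alias = |33,042 − 1×44,100| = |33,042 − 44,100| = 11,058 Hz.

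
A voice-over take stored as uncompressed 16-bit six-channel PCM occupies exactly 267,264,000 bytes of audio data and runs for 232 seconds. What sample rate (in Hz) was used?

Bytes = sample_rate × seconds × bytes_per_sample × channels.
sample_rate = 267,264,000 / (232 × 2 × 6) = 267,264,000 / 2,784 = 96,000 Hz.

96,000 Hz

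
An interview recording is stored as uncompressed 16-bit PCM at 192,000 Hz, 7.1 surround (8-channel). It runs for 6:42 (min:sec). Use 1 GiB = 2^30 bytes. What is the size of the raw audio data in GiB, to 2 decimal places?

Duration = 6:42 (min:sec) = 402 s.
Bytes = 192,000 samples/s × 402 s × 2 bytes/sample × 8 ch = 1,234,944,000 bytes.
1,234,944,000 / 1,073,741,824 = 1.15 GiB.

1.15 GiB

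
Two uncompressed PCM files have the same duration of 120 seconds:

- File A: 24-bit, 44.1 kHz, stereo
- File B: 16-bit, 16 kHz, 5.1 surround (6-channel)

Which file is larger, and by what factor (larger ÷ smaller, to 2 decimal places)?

File A, by a factor of 1.38

File A: 44,100 × 3 × 2 = 264,600 bytes/s.
File B: 16,000 × 2 × 6 = 192,000 bytes/s.
File A is larger; ratio = 31,752,000 / 23,040,000 = 1.38.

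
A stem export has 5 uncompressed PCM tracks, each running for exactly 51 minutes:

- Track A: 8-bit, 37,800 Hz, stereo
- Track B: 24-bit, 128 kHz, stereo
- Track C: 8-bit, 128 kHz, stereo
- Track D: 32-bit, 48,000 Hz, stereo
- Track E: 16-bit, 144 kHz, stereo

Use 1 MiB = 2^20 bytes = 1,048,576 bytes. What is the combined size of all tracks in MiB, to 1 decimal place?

exactly 51 minutes = 3,060 s.
Track A: 37,800 × 3,060 × 1 × 2 = 231,336,000 bytes.
Track B: 128,000 × 3,060 × 3 × 2 = 2,350,080,000 bytes.
Track C: 128,000 × 3,060 × 1 × 2 = 783,360,000 bytes.
Track D: 48,000 × 3,060 × 4 × 2 = 1,175,040,000 bytes.
Track E: 144,000 × 3,060 × 2 × 2 = 1,762,560,000 bytes.
Total = 6,302,376,000 bytes = 6010.4 MiB.

6010.4 MiB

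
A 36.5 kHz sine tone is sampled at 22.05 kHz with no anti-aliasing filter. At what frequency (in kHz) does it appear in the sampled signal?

Nyquist = 22,050/2 = 11,025 Hz; 36,500 Hz exceeds it.
Alias = |36,500 − 2×22,050| = |36,500 − 44,100| = 7,600 Hz = 7.6 kHz.

7.6 kHz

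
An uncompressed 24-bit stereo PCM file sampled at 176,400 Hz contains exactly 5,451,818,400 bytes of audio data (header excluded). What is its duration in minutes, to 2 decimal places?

Byte rate = 176,400 × 3 × 2 = 1,058,400 bytes/s.
Duration = 5,451,818,400 / 1,058,400 = 5,151 s.
5,151 s / 60 = 85.85 minutes.

85.85 minutes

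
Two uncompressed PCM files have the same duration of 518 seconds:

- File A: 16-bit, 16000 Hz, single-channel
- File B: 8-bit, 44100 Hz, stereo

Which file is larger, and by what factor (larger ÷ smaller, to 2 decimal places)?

File B, by a factor of 2.76

File A: 16,000 × 2 × 1 = 32,000 bytes/s.
File B: 44,100 × 1 × 2 = 88,200 bytes/s.
File B is larger; ratio = 45,687,600 / 16,576,000 = 2.76.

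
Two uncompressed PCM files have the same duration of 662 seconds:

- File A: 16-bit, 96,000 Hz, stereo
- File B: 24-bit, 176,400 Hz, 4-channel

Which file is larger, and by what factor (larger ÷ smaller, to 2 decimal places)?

File B, by a factor of 5.51

File A: 96,000 × 2 × 2 = 384,000 bytes/s.
File B: 176,400 × 3 × 4 = 2,116,800 bytes/s.
File B is larger; ratio = 1,401,321,600 / 254,208,000 = 5.51.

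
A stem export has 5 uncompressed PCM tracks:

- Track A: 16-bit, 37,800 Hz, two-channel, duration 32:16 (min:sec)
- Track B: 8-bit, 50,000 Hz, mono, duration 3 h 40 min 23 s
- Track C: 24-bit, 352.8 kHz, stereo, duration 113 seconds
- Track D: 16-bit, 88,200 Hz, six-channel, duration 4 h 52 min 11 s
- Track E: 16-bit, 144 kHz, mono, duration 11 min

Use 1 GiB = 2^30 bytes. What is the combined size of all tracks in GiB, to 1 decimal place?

18.6 GiB

Track A: 32:16 (min:sec) = 1,936 s; 37,800 × 1,936 × 2 × 2 = 292,723,200 bytes.
Track B: 3 h 40 min 23 s = 13,223 s; 50,000 × 13,223 × 1 × 1 = 661,150,000 bytes.
Track C: 352,800 × 113 × 3 × 2 = 239,198,400 bytes.
Track D: 4 h 52 min 11 s = 17,531 s; 88,200 × 17,531 × 2 × 6 = 18,554,810,400 bytes.
Track E: 11 min = 660 s; 144,000 × 660 × 2 × 1 = 190,080,000 bytes.
Total = 19,937,962,000 bytes = 18.6 GiB.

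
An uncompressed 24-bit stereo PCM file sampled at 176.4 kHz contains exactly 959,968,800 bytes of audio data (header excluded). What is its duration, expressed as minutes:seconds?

Byte rate = 176,400 × 3 × 2 = 1,058,400 bytes/s.
Duration = 959,968,800 / 1,058,400 = 907 s.
907 s = 15:07.

15:07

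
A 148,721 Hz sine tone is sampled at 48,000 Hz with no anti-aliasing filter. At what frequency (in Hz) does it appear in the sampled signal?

4,721 Hz

Nyquist = 48,000/2 = 24,000 Hz; 148,721 Hz exceeds it.
Alias = |148,721 − 3×48,000| = |148,721 − 144,000| = 4,721 Hz.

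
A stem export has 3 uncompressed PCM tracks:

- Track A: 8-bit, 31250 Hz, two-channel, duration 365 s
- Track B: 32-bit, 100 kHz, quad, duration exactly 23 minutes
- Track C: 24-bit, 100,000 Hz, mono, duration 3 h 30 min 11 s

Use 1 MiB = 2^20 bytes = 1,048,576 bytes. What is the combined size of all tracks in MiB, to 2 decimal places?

5735.50 MiB

Track A: 31,250 × 365 × 1 × 2 = 22,812,500 bytes.
Track B: exactly 23 minutes = 1,380 s; 100,000 × 1,380 × 4 × 4 = 2,208,000,000 bytes.
Track C: 3 h 30 min 11 s = 12,611 s; 100,000 × 12,611 × 3 × 1 = 3,783,300,000 bytes.
Total = 6,014,112,500 bytes = 5735.50 MiB.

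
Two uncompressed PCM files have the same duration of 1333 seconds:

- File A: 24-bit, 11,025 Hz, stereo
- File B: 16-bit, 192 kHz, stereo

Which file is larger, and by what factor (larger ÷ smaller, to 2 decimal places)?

File A: 11,025 × 3 × 2 = 66,150 bytes/s.
File B: 192,000 × 2 × 2 = 768,000 bytes/s.
File B is larger; ratio = 1,023,744,000 / 88,177,950 = 11.61.

File B, by a factor of 11.61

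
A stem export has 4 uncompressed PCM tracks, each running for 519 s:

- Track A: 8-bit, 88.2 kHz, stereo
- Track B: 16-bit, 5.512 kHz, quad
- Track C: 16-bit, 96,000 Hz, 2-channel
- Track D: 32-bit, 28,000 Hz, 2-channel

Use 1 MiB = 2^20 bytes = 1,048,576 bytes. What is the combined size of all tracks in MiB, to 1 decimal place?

Track A: 88,200 × 519 × 1 × 2 = 91,551,600 bytes.
Track B: 5,512 × 519 × 2 × 4 = 22,885,824 bytes.
Track C: 96,000 × 519 × 2 × 2 = 199,296,000 bytes.
Track D: 28,000 × 519 × 4 × 2 = 116,256,000 bytes.
Total = 429,989,424 bytes = 410.1 MiB.

410.1 MiB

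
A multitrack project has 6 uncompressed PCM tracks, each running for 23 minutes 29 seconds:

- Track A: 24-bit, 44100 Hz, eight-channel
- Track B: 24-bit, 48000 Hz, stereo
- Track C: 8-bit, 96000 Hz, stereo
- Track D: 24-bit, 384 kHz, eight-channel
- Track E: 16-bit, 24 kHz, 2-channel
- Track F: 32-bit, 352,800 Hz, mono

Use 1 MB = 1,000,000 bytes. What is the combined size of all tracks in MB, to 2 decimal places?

23 minutes 29 seconds = 1,409 s.
Track A: 44,100 × 1,409 × 3 × 8 = 1,491,285,600 bytes.
Track B: 48,000 × 1,409 × 3 × 2 = 405,792,000 bytes.
Track C: 96,000 × 1,409 × 1 × 2 = 270,528,000 bytes.
Track D: 384,000 × 1,409 × 3 × 8 = 12,985,344,000 bytes.
Track E: 24,000 × 1,409 × 2 × 2 = 135,264,000 bytes.
Track F: 352,800 × 1,409 × 4 × 1 = 1,988,380,800 bytes.
Total = 17,276,594,400 bytes = 17276.59 MB.

17276.59 MB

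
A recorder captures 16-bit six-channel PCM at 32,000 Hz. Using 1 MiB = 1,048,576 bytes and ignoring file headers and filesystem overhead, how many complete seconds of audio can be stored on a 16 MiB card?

43 seconds

Uncompressed byte rate = 32,000 × 2 × 6 = 384,000 bytes/s.
Capacity = 16 × 1,048,576 = 16,777,216 bytes.
16,777,216 / 384,000 ≈ 43.69 s → 43 seconds.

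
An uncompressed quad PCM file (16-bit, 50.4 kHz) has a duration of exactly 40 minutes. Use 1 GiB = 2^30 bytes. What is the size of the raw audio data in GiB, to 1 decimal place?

Duration = exactly 40 minutes = 2,400 s.
Bytes = 50,400 samples/s × 2,400 s × 2 bytes/sample × 4 ch = 967,680,000 bytes.
967,680,000 / 1,073,741,824 = 0.9 GiB.

0.9 GiB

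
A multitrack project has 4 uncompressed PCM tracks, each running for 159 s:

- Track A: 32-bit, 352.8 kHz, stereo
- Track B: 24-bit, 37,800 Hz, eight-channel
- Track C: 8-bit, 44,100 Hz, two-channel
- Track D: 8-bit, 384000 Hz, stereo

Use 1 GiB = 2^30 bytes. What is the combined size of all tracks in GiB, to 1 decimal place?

Track A: 352,800 × 159 × 4 × 2 = 448,761,600 bytes.
Track B: 37,800 × 159 × 3 × 8 = 144,244,800 bytes.
Track C: 44,100 × 159 × 1 × 2 = 14,023,800 bytes.
Track D: 384,000 × 159 × 1 × 2 = 122,112,000 bytes.
Total = 729,142,200 bytes = 0.7 GiB.

0.7 GiB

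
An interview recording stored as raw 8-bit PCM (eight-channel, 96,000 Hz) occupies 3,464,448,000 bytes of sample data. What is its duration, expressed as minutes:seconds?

Byte rate = 96,000 × 1 × 8 = 768,000 bytes/s.
Duration = 3,464,448,000 / 768,000 = 4,511 s.
4,511 s = 75:11.

75:11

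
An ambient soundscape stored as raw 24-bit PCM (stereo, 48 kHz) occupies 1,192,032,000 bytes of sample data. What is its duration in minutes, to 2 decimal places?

Byte rate = 48,000 × 3 × 2 = 288,000 bytes/s.
Duration = 1,192,032,000 / 288,000 = 4,139 s.
4,139 s / 60 = 68.98 minutes.

68.98 minutes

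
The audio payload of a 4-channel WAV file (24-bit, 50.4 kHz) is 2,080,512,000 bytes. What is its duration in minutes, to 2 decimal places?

Byte rate = 50,400 × 3 × 4 = 604,800 bytes/s.
Duration = 2,080,512,000 / 604,800 = 3,440 s.
3,440 s / 60 = 57.33 minutes.

57.33 minutes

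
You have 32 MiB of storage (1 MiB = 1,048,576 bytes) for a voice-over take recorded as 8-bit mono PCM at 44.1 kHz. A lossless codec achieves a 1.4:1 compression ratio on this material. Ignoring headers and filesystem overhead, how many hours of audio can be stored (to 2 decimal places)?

0.30 hours

Uncompressed byte rate = 44,100 × 1 × 1 = 44,100 bytes/s.
After 1.4:1 compression, effective rate ≈ 31500 bytes/s.
Capacity = 32 × 1,048,576 = 33,554,432 bytes.
33,554,432 / effective rate ≈ 1065.22 s → 0.30 hours.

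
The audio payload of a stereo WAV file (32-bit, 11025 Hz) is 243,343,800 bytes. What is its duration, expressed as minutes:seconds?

45:59

Byte rate = 11,025 × 4 × 2 = 88,200 bytes/s.
Duration = 243,343,800 / 88,200 = 2,759 s.
2,759 s = 45:59.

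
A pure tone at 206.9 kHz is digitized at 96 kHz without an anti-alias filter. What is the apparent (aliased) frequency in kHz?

Nyquist = 96,000/2 = 48,000 Hz; 206,900 Hz exceeds it.
Alias = |206,900 − 2×96,000| = |206,900 − 192,000| = 14,900 Hz = 14.9 kHz.

14.9 kHz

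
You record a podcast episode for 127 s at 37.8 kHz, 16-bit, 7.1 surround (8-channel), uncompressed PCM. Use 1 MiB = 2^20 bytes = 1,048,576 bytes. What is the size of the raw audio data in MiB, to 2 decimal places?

73.25 MiB

Bytes = 37,800 samples/s × 127 s × 2 bytes/sample × 8 ch = 76,809,600 bytes.
76,809,600 / 1,048,576 = 73.25 MiB.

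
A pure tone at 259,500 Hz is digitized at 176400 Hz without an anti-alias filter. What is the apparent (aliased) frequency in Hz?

83,100 Hz

Nyquist = 176,400/2 = 88,200 Hz; 259,500 Hz exceeds it.
Alias = |259,500 − 1×176,400| = |259,500 − 176,400| = 83,100 Hz.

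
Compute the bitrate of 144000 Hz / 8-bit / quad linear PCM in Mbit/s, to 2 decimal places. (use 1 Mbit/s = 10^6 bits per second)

Bit rate = 144,000 × 8 × 4 = 4,608,000 bits/s.
= 4.61 Mbit/s.

4.61 Mbit/s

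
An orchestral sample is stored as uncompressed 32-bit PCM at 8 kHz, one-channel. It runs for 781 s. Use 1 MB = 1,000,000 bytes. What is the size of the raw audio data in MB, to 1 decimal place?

25.0 MB

Bytes = 8,000 samples/s × 781 s × 4 bytes/sample × 1 ch = 24,992,000 bytes.
24,992,000 / 1,000,000 = 25.0 MB.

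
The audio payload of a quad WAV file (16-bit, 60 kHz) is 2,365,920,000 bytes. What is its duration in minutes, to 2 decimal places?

82.15 minutes

Byte rate = 60,000 × 2 × 4 = 480,000 bytes/s.
Duration = 2,365,920,000 / 480,000 = 4,929 s.
4,929 s / 60 = 82.15 minutes.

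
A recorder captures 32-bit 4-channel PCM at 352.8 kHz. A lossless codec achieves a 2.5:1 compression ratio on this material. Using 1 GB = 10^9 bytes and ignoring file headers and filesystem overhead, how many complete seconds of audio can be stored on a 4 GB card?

1,771 seconds

Uncompressed byte rate = 352,800 × 4 × 4 = 5,644,800 bytes/s.
After 2.5:1 compression, effective rate ≈ 2257920 bytes/s.
Capacity = 4 × 1,000,000,000 = 4,000,000,000 bytes.
4,000,000,000 / effective rate ≈ 1771.54 s → 1,771 seconds.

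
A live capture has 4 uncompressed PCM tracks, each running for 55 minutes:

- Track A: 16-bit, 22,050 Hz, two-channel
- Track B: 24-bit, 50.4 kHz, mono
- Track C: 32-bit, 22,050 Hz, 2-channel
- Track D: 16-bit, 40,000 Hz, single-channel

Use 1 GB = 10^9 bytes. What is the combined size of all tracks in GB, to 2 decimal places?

55 minutes = 3,300 s.
Track A: 22,050 × 3,300 × 2 × 2 = 291,060,000 bytes.
Track B: 50,400 × 3,300 × 3 × 1 = 498,960,000 bytes.
Track C: 22,050 × 3,300 × 4 × 2 = 582,120,000 bytes.
Track D: 40,000 × 3,300 × 2 × 1 = 264,000,000 bytes.
Total = 1,636,140,000 bytes = 1.64 GB.

1.64 GB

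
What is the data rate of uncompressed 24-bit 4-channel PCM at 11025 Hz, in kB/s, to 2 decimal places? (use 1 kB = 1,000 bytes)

132.30 kB/s

Bit rate = 11,025 × 24 × 4 = 1,058,400 bits/s.
1,058,400 / 8 = 132,300 B/s = 132.30 kB/s.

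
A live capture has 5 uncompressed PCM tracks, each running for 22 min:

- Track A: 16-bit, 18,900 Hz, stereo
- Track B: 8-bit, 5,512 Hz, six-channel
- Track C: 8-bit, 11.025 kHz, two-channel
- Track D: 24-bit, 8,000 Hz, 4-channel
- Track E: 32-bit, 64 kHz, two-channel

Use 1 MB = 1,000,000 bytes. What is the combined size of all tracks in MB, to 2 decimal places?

22 min = 1,320 s.
Track A: 18,900 × 1,320 × 2 × 2 = 99,792,000 bytes.
Track B: 5,512 × 1,320 × 1 × 6 = 43,655,040 bytes.
Track C: 11,025 × 1,320 × 1 × 2 = 29,106,000 bytes.
Track D: 8,000 × 1,320 × 3 × 4 = 126,720,000 bytes.
Track E: 64,000 × 1,320 × 4 × 2 = 675,840,000 bytes.
Total = 975,113,040 bytes = 975.11 MB.

975.11 MB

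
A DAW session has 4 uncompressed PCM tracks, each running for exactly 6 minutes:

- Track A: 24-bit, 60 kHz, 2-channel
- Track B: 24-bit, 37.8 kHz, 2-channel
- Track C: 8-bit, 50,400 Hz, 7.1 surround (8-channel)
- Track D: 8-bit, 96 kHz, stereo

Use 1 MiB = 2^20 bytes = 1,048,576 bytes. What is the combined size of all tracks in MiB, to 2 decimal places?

405.81 MiB

exactly 6 minutes = 360 s.
Track A: 60,000 × 360 × 3 × 2 = 129,600,000 bytes.
Track B: 37,800 × 360 × 3 × 2 = 81,648,000 bytes.
Track C: 50,400 × 360 × 1 × 8 = 145,152,000 bytes.
Track D: 96,000 × 360 × 1 × 2 = 69,120,000 bytes.
Total = 425,520,000 bytes = 405.81 MiB.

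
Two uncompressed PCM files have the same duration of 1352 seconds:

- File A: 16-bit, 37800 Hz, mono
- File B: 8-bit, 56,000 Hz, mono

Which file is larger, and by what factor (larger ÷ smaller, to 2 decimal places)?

File A, by a factor of 1.35

File A: 37,800 × 2 × 1 = 75,600 bytes/s.
File B: 56,000 × 1 × 1 = 56,000 bytes/s.
File A is larger; ratio = 102,211,200 / 75,712,000 = 1.35.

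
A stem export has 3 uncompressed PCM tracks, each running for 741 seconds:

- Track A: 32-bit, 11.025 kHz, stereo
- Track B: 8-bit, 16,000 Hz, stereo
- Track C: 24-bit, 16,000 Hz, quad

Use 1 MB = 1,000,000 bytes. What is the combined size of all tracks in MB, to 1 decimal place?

Track A: 11,025 × 741 × 4 × 2 = 65,356,200 bytes.
Track B: 16,000 × 741 × 1 × 2 = 23,712,000 bytes.
Track C: 16,000 × 741 × 3 × 4 = 142,272,000 bytes.
Total = 231,340,200 bytes = 231.3 MB.

231.3 MB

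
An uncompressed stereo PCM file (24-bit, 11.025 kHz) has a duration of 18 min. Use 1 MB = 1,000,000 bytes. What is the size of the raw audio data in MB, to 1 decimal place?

Duration = 18 min = 1,080 s.
Bytes = 11,025 samples/s × 1,080 s × 3 bytes/sample × 2 ch = 71,442,000 bytes.
71,442,000 / 1,000,000 = 71.4 MB.

71.4 MB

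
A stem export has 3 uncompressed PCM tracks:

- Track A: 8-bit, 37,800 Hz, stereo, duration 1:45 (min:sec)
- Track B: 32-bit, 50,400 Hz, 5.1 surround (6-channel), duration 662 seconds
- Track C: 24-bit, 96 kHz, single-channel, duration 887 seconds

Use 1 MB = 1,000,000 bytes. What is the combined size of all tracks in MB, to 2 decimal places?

Track A: 1:45 (min:sec) = 105 s; 37,800 × 105 × 1 × 2 = 7,938,000 bytes.
Track B: 50,400 × 662 × 4 × 6 = 800,755,200 bytes.
Track C: 96,000 × 887 × 3 × 1 = 255,456,000 bytes.
Total = 1,064,149,200 bytes = 1064.15 MB.

1064.15 MB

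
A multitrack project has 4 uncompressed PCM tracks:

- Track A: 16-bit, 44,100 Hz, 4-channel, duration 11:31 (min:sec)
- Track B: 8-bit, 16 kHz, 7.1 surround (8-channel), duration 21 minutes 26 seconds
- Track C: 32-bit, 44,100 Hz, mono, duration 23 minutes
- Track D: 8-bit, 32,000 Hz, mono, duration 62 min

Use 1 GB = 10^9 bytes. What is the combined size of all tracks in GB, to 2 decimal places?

Track A: 11:31 (min:sec) = 691 s; 44,100 × 691 × 2 × 4 = 243,784,800 bytes.
Track B: 21 minutes 26 seconds = 1,286 s; 16,000 × 1,286 × 1 × 8 = 164,608,000 bytes.
Track C: 23 minutes = 1,380 s; 44,100 × 1,380 × 4 × 1 = 243,432,000 bytes.
Track D: 62 min = 3,720 s; 32,000 × 3,720 × 1 × 1 = 119,040,000 bytes.
Total = 770,864,800 bytes = 0.77 GB.

0.77 GB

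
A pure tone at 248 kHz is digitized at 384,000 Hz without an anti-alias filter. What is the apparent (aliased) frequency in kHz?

Nyquist = 384,000/2 = 192,000 Hz; 248,000 Hz exceeds it.
Alias = |248,000 − 1×384,000| = |248,000 − 384,000| = 136,000 Hz = 136 kHz.

136 kHz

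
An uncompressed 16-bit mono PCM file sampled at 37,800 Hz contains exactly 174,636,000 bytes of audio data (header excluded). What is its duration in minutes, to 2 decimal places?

38.50 minutes

Byte rate = 37,800 × 2 × 1 = 75,600 bytes/s.
Duration = 174,636,000 / 75,600 = 2,310 s.
2,310 s / 60 = 38.50 minutes.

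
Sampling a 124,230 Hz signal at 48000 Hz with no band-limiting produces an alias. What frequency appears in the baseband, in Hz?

Nyquist = 48,000/2 = 24,000 Hz; 124,230 Hz exceeds it.
Alias = |124,230 − 3×48,000| = |124,230 − 144,000| = 19,770 Hz.

19,770 Hz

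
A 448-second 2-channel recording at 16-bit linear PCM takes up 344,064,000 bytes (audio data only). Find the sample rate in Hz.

192,000 Hz

Bytes = sample_rate × seconds × bytes_per_sample × channels.
sample_rate = 344,064,000 / (448 × 2 × 2) = 344,064,000 / 1,792 = 192,000 Hz.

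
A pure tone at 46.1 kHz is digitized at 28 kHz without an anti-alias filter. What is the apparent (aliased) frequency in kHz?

Nyquist = 28,000/2 = 14,000 Hz; 46,100 Hz exceeds it.
Alias = |46,100 − 2×28,000| = |46,100 − 56,000| = 9,900 Hz = 9.9 kHz.

9.9 kHz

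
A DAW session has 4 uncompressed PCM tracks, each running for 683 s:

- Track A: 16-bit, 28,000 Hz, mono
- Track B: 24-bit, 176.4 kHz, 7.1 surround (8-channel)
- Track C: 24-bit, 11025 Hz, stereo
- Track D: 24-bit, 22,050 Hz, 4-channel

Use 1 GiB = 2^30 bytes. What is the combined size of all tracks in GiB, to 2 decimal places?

2.94 GiB

Track A: 28,000 × 683 × 2 × 1 = 38,248,000 bytes.
Track B: 176,400 × 683 × 3 × 8 = 2,891,548,800 bytes.
Track C: 11,025 × 683 × 3 × 2 = 45,180,450 bytes.
Track D: 22,050 × 683 × 3 × 4 = 180,721,800 bytes.
Total = 3,155,699,050 bytes = 2.94 GiB.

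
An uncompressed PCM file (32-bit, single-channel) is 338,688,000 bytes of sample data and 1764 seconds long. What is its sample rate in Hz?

Bytes = sample_rate × seconds × bytes_per_sample × channels.
sample_rate = 338,688,000 / (1,764 × 4 × 1) = 338,688,000 / 7,056 = 48,000 Hz.

48,000 Hz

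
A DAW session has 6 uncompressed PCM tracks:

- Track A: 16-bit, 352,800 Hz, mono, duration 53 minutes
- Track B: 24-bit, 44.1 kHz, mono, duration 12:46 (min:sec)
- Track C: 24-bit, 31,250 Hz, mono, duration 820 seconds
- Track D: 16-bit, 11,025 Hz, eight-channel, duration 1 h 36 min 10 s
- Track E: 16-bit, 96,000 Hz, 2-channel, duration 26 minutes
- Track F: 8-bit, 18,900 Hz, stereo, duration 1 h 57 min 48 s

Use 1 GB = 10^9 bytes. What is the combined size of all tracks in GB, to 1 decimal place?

Track A: 53 minutes = 3,180 s; 352,800 × 3,180 × 2 × 1 = 2,243,808,000 bytes.
Track B: 12:46 (min:sec) = 766 s; 44,100 × 766 × 3 × 1 = 101,341,800 bytes.
Track C: 31,250 × 820 × 3 × 1 = 76,875,000 bytes.
Track D: 1 h 36 min 10 s = 5,770 s; 11,025 × 5,770 × 2 × 8 = 1,017,828,000 bytes.
Track E: 26 minutes = 1,560 s; 96,000 × 1,560 × 2 × 2 = 599,040,000 bytes.
Track F: 1 h 57 min 48 s = 7,068 s; 18,900 × 7,068 × 1 × 2 = 267,170,400 bytes.
Total = 4,306,063,200 bytes = 4.3 GB.

4.3 GB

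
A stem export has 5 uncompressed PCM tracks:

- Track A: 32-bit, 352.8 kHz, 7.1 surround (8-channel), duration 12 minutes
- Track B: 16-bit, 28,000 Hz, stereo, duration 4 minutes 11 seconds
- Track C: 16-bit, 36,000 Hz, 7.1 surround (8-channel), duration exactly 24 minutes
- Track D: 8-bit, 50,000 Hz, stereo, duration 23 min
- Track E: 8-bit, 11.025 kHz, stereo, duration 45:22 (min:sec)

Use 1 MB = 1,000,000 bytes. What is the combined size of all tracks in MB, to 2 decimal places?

Track A: 12 minutes = 720 s; 352,800 × 720 × 4 × 8 = 8,128,512,000 bytes.
Track B: 4 minutes 11 seconds = 251 s; 28,000 × 251 × 2 × 2 = 28,112,000 bytes.
Track C: exactly 24 minutes = 1,440 s; 36,000 × 1,440 × 2 × 8 = 829,440,000 bytes.
Track D: 23 min = 1,380 s; 50,000 × 1,380 × 1 × 2 = 138,000,000 bytes.
Track E: 45:22 (min:sec) = 2,722 s; 11,025 × 2,722 × 1 × 2 = 60,020,100 bytes.
Total = 9,184,084,100 bytes = 9184.08 MB.

9184.08 MB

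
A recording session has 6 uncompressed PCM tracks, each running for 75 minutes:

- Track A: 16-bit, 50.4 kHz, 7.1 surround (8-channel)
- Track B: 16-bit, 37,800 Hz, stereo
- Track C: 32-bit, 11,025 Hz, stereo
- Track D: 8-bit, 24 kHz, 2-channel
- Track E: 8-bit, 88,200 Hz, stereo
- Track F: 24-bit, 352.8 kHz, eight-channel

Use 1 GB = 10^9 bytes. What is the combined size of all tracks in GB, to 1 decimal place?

75 minutes = 4,500 s.
Track A: 50,400 × 4,500 × 2 × 8 = 3,628,800,000 bytes.
Track B: 37,800 × 4,500 × 2 × 2 = 680,400,000 bytes.
Track C: 11,025 × 4,500 × 4 × 2 = 396,900,000 bytes.
Track D: 24,000 × 4,500 × 1 × 2 = 216,000,000 bytes.
Track E: 88,200 × 4,500 × 1 × 2 = 793,800,000 bytes.
Track F: 352,800 × 4,500 × 3 × 8 = 38,102,400,000 bytes.
Total = 43,818,300,000 bytes = 43.8 GB.

43.8 GB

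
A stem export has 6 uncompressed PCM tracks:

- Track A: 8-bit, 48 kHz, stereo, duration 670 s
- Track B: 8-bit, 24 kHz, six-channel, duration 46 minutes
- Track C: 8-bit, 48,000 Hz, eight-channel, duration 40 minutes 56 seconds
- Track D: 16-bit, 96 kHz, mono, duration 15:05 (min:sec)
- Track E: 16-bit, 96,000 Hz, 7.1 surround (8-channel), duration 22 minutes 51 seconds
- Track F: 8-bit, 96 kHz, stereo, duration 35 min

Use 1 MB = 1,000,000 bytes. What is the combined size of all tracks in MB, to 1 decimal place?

Track A: 48,000 × 670 × 1 × 2 = 64,320,000 bytes.
Track B: 46 minutes = 2,760 s; 24,000 × 2,760 × 1 × 6 = 397,440,000 bytes.
Track C: 40 minutes 56 seconds = 2,456 s; 48,000 × 2,456 × 1 × 8 = 943,104,000 bytes.
Track D: 15:05 (min:sec) = 905 s; 96,000 × 905 × 2 × 1 = 173,760,000 bytes.
Track E: 22 minutes 51 seconds = 1,371 s; 96,000 × 1,371 × 2 × 8 = 2,105,856,000 bytes.
Track F: 35 min = 2,100 s; 96,000 × 2,100 × 1 × 2 = 403,200,000 bytes.
Total = 4,087,680,000 bytes = 4087.7 MB.

4087.7 MB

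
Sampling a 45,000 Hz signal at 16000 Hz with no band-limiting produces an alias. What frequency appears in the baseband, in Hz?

Nyquist = 16,000/2 = 8,000 Hz; 45,000 Hz exceeds it.
Alias = |45,000 − 3×16,000| = |45,000 − 48,000| = 3,000 Hz.

3,000 Hz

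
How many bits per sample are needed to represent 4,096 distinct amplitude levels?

12 bits

log2(4,096) = 12.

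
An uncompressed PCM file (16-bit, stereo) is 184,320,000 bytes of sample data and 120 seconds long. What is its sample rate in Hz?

384,000 Hz

Bytes = sample_rate × seconds × bytes_per_sample × channels.
sample_rate = 184,320,000 / (120 × 2 × 2) = 184,320,000 / 480 = 384,000 Hz.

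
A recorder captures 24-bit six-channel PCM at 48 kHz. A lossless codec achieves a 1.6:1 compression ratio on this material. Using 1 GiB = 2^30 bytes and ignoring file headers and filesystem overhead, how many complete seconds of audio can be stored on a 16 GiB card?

Uncompressed byte rate = 48,000 × 3 × 6 = 864,000 bytes/s.
After 1.6:1 compression, effective rate ≈ 540000 bytes/s.
Capacity = 16 × 1,073,741,824 = 17,179,869,184 bytes.
17,179,869,184 / effective rate ≈ 31814.57 s → 31,814 seconds.

31,814 seconds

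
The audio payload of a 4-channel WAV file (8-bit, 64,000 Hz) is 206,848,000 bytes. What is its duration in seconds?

808 seconds

Byte rate = 64,000 × 1 × 4 = 256,000 bytes/s.
Duration = 206,848,000 / 256,000 = 808 s.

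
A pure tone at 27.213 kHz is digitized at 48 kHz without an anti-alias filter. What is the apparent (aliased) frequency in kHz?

20.787 kHz

Nyquist = 48,000/2 = 24,000 Hz; 27,213 Hz exceeds it.
Alias = |27,213 − 1×48,000| = |27,213 − 48,000| = 20,787 Hz = 20.787 kHz.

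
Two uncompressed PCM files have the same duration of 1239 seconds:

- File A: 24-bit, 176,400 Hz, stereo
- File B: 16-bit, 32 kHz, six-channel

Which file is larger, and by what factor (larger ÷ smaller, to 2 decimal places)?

File A, by a factor of 2.76

File A: 176,400 × 3 × 2 = 1,058,400 bytes/s.
File B: 32,000 × 2 × 6 = 384,000 bytes/s.
File A is larger; ratio = 1,311,357,600 / 475,776,000 = 2.76.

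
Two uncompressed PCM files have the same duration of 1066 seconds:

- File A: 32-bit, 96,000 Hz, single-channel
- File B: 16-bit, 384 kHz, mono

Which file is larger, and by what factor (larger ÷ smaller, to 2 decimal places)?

File B, by a factor of 2.00

File A: 96,000 × 4 × 1 = 384,000 bytes/s.
File B: 384,000 × 2 × 1 = 768,000 bytes/s.
File B is larger; ratio = 818,688,000 / 409,344,000 = 2.00.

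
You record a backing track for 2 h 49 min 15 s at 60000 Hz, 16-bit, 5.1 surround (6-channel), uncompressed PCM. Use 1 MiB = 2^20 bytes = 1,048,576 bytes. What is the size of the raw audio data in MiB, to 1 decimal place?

6972.9 MiB

Duration = 2 h 49 min 15 s = 10,155 s.
Bytes = 60,000 samples/s × 10,155 s × 2 bytes/sample × 6 ch = 7,311,600,000 bytes.
7,311,600,000 / 1,048,576 = 6972.9 MiB.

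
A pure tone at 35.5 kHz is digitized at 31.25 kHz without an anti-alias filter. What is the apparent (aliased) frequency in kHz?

Nyquist = 31,250/2 = 15,625 Hz; 35,500 Hz exceeds it.
Alias = |35,500 − 1×31,250| = |35,500 − 31,250| = 4,250 Hz = 4.25 kHz.

4.25 kHz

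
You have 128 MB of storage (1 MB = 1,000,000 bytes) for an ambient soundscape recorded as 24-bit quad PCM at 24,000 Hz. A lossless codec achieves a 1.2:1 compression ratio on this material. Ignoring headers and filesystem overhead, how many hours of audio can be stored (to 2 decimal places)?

Uncompressed byte rate = 24,000 × 3 × 4 = 288,000 bytes/s.
After 1.2:1 compression, effective rate ≈ 240000 bytes/s.
Capacity = 128 × 1,000,000 = 128,000,000 bytes.
128,000,000 / effective rate ≈ 533.33 s → 0.15 hours.

0.15 hours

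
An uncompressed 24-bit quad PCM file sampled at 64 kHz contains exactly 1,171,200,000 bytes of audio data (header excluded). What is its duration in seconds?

Byte rate = 64,000 × 3 × 4 = 768,000 bytes/s.
Duration = 1,171,200,000 / 768,000 = 1,525 s.

1,525 seconds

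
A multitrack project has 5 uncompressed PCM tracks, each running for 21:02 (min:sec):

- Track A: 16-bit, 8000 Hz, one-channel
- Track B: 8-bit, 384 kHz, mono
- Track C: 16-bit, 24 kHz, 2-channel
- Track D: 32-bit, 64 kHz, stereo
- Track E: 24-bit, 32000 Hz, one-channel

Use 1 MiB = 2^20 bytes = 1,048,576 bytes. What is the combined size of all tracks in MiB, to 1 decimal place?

21:02 (min:sec) = 1,262 s.
Track A: 8,000 × 1,262 × 2 × 1 = 20,192,000 bytes.
Track B: 384,000 × 1,262 × 1 × 1 = 484,608,000 bytes.
Track C: 24,000 × 1,262 × 2 × 2 = 121,152,000 bytes.
Track D: 64,000 × 1,262 × 4 × 2 = 646,144,000 bytes.
Track E: 32,000 × 1,262 × 3 × 1 = 121,152,000 bytes.
Total = 1,393,248,000 bytes = 1328.7 MiB.

1328.7 MiB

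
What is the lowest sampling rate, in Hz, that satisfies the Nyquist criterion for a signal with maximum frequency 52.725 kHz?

Minimum sample rate = 2 × 52,725 Hz = 105,450 Hz.

105,450 Hz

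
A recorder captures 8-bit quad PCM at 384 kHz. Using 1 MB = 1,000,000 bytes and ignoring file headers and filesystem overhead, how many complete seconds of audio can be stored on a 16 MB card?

10 seconds

Uncompressed byte rate = 384,000 × 1 × 4 = 1,536,000 bytes/s.
Capacity = 16 × 1,000,000 = 16,000,000 bytes.
16,000,000 / 1,536,000 ≈ 10.42 s → 10 seconds.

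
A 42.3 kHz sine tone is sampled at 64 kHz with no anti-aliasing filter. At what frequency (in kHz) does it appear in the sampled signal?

Nyquist = 64,000/2 = 32,000 Hz; 42,300 Hz exceeds it.
Alias = |42,300 − 1×64,000| = |42,300 − 64,000| = 21,700 Hz = 21.7 kHz.

21.7 kHz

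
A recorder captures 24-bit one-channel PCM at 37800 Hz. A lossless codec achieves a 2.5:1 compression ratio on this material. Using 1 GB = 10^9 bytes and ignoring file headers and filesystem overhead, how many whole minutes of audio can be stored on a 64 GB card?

Uncompressed byte rate = 37,800 × 3 × 1 = 113,400 bytes/s.
After 2.5:1 compression, effective rate ≈ 45360 bytes/s.
Capacity = 64 × 1,000,000,000 = 64,000,000,000 bytes.
64,000,000,000 / effective rate ≈ 1410934.74 s → 23,515 minutes.

23,515 minutes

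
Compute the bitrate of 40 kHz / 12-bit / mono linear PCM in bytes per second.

Bit rate = 40,000 × 12 × 1 = 480,000 bits/s.
480,000 / 8 = 60,000 bytes/s.

60,000 bytes/s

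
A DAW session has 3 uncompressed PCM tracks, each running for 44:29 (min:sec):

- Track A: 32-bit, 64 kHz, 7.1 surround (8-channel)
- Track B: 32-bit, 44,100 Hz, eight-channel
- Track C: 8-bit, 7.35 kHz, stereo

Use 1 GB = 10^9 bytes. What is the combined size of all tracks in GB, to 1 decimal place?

9.3 GB

44:29 (min:sec) = 2,669 s.
Track A: 64,000 × 2,669 × 4 × 8 = 5,466,112,000 bytes.
Track B: 44,100 × 2,669 × 4 × 8 = 3,766,492,800 bytes.
Track C: 7,350 × 2,669 × 1 × 2 = 39,234,300 bytes.
Total = 9,271,839,100 bytes = 9.3 GB.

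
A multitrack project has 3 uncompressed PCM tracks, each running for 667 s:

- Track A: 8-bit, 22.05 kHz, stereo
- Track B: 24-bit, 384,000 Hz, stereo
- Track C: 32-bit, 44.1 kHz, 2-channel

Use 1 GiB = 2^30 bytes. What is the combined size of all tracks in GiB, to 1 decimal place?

1.7 GiB

Track A: 22,050 × 667 × 1 × 2 = 29,414,700 bytes.
Track B: 384,000 × 667 × 3 × 2 = 1,536,768,000 bytes.
Track C: 44,100 × 667 × 4 × 2 = 235,317,600 bytes.
Total = 1,801,500,300 bytes = 1.7 GiB.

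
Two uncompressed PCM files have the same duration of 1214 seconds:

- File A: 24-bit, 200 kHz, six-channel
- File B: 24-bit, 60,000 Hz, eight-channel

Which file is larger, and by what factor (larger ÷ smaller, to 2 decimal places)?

File A, by a factor of 2.50

File A: 200,000 × 3 × 6 = 3,600,000 bytes/s.
File B: 60,000 × 3 × 8 = 1,440,000 bytes/s.
File A is larger; ratio = 4,370,400,000 / 1,748,160,000 = 2.50.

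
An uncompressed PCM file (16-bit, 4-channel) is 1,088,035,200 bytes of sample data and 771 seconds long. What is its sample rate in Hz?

176,400 Hz

Bytes = sample_rate × seconds × bytes_per_sample × channels.
sample_rate = 1,088,035,200 / (771 × 2 × 4) = 1,088,035,200 / 6,168 = 176,400 Hz.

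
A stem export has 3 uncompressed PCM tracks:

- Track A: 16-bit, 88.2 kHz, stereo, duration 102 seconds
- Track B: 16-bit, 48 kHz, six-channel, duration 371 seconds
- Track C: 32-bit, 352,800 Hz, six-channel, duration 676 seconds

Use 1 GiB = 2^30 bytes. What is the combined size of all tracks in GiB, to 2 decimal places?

5.56 GiB

Track A: 88,200 × 102 × 2 × 2 = 35,985,600 bytes.
Track B: 48,000 × 371 × 2 × 6 = 213,696,000 bytes.
Track C: 352,800 × 676 × 4 × 6 = 5,723,827,200 bytes.
Total = 5,973,508,800 bytes = 5.56 GiB.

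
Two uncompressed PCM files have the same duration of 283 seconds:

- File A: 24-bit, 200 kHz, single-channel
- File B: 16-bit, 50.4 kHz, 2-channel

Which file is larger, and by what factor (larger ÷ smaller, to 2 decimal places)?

File A, by a factor of 2.98

File A: 200,000 × 3 × 1 = 600,000 bytes/s.
File B: 50,400 × 2 × 2 = 201,600 bytes/s.
File A is larger; ratio = 169,800,000 / 57,052,800 = 2.98.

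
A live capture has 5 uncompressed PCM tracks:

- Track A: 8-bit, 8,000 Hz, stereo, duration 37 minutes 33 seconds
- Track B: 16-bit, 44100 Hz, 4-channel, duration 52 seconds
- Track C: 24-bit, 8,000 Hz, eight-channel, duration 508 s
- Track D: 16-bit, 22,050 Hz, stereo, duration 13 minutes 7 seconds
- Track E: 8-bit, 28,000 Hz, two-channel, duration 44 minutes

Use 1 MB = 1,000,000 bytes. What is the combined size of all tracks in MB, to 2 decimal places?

369.18 MB

Track A: 37 minutes 33 seconds = 2,253 s; 8,000 × 2,253 × 1 × 2 = 36,048,000 bytes.
Track B: 44,100 × 52 × 2 × 4 = 18,345,600 bytes.
Track C: 8,000 × 508 × 3 × 8 = 97,536,000 bytes.
Track D: 13 minutes 7 seconds = 787 s; 22,050 × 787 × 2 × 2 = 69,413,400 bytes.
Track E: 44 minutes = 2,640 s; 28,000 × 2,640 × 1 × 2 = 147,840,000 bytes.
Total = 369,183,000 bytes = 369.18 MB.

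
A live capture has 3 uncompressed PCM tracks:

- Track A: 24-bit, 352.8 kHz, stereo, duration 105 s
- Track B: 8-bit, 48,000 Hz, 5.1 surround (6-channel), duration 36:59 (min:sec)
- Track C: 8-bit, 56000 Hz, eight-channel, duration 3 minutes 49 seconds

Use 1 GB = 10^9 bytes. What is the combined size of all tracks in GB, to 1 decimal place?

1.0 GB

Track A: 352,800 × 105 × 3 × 2 = 222,264,000 bytes.
Track B: 36:59 (min:sec) = 2,219 s; 48,000 × 2,219 × 1 × 6 = 639,072,000 bytes.
Track C: 3 minutes 49 seconds = 229 s; 56,000 × 229 × 1 × 8 = 102,592,000 bytes.
Total = 963,928,000 bytes = 1.0 GB.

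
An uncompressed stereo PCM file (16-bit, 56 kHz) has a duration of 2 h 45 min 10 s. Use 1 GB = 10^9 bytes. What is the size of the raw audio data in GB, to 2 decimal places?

Duration = 2 h 45 min 10 s = 9,910 s.
Bytes = 56,000 samples/s × 9,910 s × 2 bytes/sample × 2 ch = 2,219,840,000 bytes.
2,219,840,000 / 1,000,000,000 = 2.22 GB.

2.22 GB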